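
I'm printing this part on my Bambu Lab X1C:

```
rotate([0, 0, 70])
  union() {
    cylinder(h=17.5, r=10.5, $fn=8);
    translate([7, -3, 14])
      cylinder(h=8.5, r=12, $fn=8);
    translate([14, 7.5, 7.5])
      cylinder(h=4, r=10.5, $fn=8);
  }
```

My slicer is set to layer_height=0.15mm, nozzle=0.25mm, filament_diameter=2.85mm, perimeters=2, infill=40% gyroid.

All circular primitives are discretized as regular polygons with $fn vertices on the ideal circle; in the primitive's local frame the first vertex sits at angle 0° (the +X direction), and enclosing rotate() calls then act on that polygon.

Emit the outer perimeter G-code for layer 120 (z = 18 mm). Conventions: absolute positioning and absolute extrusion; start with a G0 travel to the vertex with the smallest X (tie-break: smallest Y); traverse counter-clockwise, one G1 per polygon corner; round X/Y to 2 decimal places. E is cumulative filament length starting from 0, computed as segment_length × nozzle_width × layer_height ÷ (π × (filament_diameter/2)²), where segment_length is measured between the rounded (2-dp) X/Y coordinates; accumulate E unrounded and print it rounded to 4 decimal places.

At z = 18 mm: the cylinder is absent (z outside [0, 17.5]); the r=12 cylinder at (7, -3) gives a regular 8-gon of circumradius 12 (constant along its height); the cylinder at (14, 7.5) is absent (z outside [7.5, 11.5]); Merging all regions: only the r=12 cylinder at (7, -3) is present, so the union is just that shape — 1 connected region; (whole slice rotated 70° about Z — lengths, areas and connectivity unchanged). The outline is a single polygon with 8 vertices. Extrusion per mm of travel: 0.25 × 0.15 / (π × 1.425²) = 0.005878. Accumulating E over each segment gives final E = 0.4319.

G0 X-6.06 Y9.66 Z18.00
G1 X-5.66 Y0.48 E0.0540
G1 X1.11 Y-5.72 E0.1080
G1 X10.28 Y-5.32 E0.1619
G1 X16.49 Y1.45 E0.2159
G1 X16.09 Y10.62 E0.2699
G1 X9.32 Y16.83 E0.3239
G1 X0.14 Y16.43 E0.3779
G1 X-6.06 Y9.66 E0.4319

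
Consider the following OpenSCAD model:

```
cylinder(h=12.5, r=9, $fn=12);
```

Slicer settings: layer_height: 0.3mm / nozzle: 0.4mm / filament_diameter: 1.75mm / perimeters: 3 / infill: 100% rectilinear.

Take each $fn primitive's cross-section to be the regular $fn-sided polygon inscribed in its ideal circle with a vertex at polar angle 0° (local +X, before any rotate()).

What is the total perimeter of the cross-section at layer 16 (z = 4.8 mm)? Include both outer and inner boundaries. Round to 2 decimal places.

55.90 mm

At z = 4.8 mm: the r=9 cylinder gives a regular 12-gon of circumradius 9 (constant along its height) (perimeter = 2·12·9.000·sin(180°/12) = 55.90 mm). Overall, the cross-section is a single solid region. Total boundary length (outer) = 55.90 mm.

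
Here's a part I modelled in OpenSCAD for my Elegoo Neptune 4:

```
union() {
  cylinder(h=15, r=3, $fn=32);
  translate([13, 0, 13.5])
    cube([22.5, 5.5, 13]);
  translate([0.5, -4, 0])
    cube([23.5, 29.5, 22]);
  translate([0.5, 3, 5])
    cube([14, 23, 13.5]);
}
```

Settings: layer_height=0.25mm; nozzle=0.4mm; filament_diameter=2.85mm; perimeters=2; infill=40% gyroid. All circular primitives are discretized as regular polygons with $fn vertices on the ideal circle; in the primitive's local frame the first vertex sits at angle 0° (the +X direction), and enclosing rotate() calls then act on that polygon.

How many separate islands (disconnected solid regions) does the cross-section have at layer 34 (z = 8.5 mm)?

At z = 8.5 mm: the r=3 cylinder contributes a regular 32-gon of circumradius 3; the cube at (13, 0) is absent (z outside [13.5, 26.5]); the 23.5×29.5 cube at (0.5, -4) contributes its full rectangle; the cube at (0.5, 3) (footprint 14×23) is included at this height; Combining (union): the regions partially overlap (shared area 326.07 mm²), so overlapping operands fuse into one piece — 1 connected region. Overall, the cross-section is a single solid region. Island count = 1.

1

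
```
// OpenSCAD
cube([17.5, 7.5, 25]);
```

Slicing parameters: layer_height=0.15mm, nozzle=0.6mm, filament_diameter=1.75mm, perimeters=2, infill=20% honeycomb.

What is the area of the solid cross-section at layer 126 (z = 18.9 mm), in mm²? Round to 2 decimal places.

131.25 mm²

At z = 18.9 mm: the 17.5×7.5 cube contributes its full rectangle (area 131.25 mm²). Overall, the cross-section is a single solid region. Net area = 131.25 mm².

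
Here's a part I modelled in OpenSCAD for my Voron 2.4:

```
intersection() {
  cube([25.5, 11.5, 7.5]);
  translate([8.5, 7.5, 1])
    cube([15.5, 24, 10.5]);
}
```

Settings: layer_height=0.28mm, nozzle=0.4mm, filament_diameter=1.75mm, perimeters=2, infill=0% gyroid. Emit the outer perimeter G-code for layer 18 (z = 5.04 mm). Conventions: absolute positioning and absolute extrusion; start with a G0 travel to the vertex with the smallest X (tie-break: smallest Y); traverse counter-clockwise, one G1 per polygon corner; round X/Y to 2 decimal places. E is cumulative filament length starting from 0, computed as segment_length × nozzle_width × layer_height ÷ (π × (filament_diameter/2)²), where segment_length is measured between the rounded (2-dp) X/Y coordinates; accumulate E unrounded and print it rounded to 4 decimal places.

G0 X8.50 Y7.50 Z5.04
G1 X24.00 Y7.50 E0.7217
G1 X24.00 Y11.50 E0.9080
G1 X8.50 Y11.50 E1.6297
G1 X8.50 Y7.50 E1.8160

At z = 5.04 mm: the cube (footprint 25.5×11.5) is included at this height; the cube at (8.5, 7.5) is present — its section is the full 15.5×24 rectangle; Taking the intersection: the 15.5×24 cube at (8.5, 7.5) partially overlaps the 25.5×11.5 cube; clipping to the common part keeps 62.00 mm² — 1 connected region. The outline is a single polygon with 4 vertices. Extrusion per mm of travel: 0.4 × 0.28 / (π × 0.875²) = 0.046564. Accumulating E over each segment gives final E = 1.8160.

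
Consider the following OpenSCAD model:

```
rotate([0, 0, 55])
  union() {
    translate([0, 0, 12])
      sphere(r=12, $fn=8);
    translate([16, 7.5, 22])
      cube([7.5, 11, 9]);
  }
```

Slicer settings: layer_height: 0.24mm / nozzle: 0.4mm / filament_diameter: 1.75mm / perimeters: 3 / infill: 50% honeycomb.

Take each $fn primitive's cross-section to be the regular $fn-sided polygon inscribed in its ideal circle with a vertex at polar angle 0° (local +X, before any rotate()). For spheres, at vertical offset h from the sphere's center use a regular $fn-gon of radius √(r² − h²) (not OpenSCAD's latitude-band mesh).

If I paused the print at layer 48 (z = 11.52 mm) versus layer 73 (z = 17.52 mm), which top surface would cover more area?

layer 48 (z = 11.52 mm)

Layer 48 (z = 11.52): the sphere: section is a regular 8-gon, circumradius = √(r²−h²) = √(12²−0.48²) = 11.990 (area = (8/2)·11.990²·sin(360°/8) = 406.64 mm²); the cube at (16, 7.5) is absent (z outside [22, 31]); Combining (union): only the r=12 sphere is present, so the union is just that shape — area = 406.64 mm²; (whole slice rotated 55° about Z — lengths, areas and connectivity unchanged). So its area = 406.64 mm². Layer 73 (z = 17.52): the r=12 sphere contributes a regular 8-gon of circumradius √(12²−5.52²) = 10.655 (area = (8/2)·10.655²·sin(360°/8) = 321.11 mm²); the cube at (16, 7.5) is not intersected at this z (z outside [22, 31]); Merging all regions: only the r=12 sphere is present, so the union is just that shape — area = 321.11 mm²; (whole slice rotated 55° about Z — lengths, areas and connectivity unchanged). So its area = 321.11 mm². Layer 48 is larger (406.64 vs 321.11 mm²).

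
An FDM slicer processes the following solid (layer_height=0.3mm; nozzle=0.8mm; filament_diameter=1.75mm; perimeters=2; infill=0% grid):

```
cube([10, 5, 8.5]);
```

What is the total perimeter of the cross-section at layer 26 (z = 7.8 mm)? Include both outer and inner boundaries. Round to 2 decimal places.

At z = 7.8 mm: the 10×5 cube contributes its full rectangle (perimeter 30.00 mm). Overall, the cross-section is a single solid region. Total boundary length (outer) = 30.00 mm.

30.00 mm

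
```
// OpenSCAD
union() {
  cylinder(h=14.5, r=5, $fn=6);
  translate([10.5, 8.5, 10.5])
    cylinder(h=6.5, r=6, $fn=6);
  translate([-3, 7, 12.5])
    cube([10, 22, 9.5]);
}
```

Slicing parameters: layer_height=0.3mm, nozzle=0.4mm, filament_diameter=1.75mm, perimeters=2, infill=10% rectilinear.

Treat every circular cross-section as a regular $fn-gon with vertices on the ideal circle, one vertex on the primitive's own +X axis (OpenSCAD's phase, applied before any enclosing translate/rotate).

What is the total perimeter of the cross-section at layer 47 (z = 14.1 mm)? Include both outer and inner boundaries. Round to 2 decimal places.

115.80 mm

At z = 14.1 mm: the r=5 cylinder contributes a regular 6-gon of circumradius 5 (perimeter = 2·6·5.000·sin(180°/6) = 30.00 mm); the r=6 cylinder at (10.5, 8.5) contributes a regular 6-gon of circumradius 6 (perimeter = 2·6·6.000·sin(180°/6) = 36.00 mm); the cube at (-3, 7) is present — its section is the full 10×22 rectangle (perimeter 64.00 mm); Combining (union): the regions partially overlap (shared area 8.51 mm²), so the edge portions inside another operand are dropped and the merged outline is re-measured after clipping — boundary = 115.80 mm. Overall, the cross-section has 2 separate islands. Total boundary length (outer) = 115.80 mm.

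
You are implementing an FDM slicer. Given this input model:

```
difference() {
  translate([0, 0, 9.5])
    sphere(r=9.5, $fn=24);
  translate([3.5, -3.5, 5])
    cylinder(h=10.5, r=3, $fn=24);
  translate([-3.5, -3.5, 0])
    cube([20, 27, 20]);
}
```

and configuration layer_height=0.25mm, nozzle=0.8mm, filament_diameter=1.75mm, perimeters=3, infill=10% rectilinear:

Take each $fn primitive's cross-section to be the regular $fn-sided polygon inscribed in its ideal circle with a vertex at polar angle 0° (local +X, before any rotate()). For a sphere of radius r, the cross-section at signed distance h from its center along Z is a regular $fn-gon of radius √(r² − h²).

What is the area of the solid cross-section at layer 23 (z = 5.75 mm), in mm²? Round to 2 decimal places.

At z = 5.75 mm: the r=9.5 sphere slices to a regular 24-gon of circumradius 8.729 (√(r²−h²) with h=3.75 from center) (area = (24/2)·8.729²·sin(360°/24) = 236.63 mm²); the cylinder at (3.5, -3.5): section is a regular 24-gon, circumradius r=3 (area = (24/2)·3.000²·sin(360°/24) = 27.95 mm²); the cube at (-3.5, -3.5) is present — its section is the full 20×27 rectangle (area 540.00 mm²); Subtracting the remaining from the first: starting from the r=9.5 sphere (236.63 mm²), the r=3 cylinder at (3.5, -3.5) lies wholly inside it (removes its full 27.95 mm² and its 18.80 mm outline becomes a hole wall); the 20×27 cube at (-3.5, -3.5) partially overlaps it — only the 116.48 mm² overlap (of its 540.00 mm²) is removed, clipping the outline — area = 92.19 mm². Overall, the cross-section is a single solid region. Net area = 92.19 mm².

92.19 mm²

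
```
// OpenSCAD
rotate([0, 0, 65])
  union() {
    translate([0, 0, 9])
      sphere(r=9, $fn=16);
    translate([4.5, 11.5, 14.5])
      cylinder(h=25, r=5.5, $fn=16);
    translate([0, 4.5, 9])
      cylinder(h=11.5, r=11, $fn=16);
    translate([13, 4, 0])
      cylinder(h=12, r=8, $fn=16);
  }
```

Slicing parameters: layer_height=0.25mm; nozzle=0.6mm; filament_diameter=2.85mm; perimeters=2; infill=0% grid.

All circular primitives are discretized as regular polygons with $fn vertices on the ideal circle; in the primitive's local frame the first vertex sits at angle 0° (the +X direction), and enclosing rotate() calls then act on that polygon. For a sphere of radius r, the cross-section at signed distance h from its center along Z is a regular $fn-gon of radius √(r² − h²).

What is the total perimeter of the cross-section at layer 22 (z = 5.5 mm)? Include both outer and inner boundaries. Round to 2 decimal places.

83.56 mm

At z = 5.5 mm: the r=9 sphere contributes a regular 16-gon of circumradius √(9²−3.5²) = 8.292 (perimeter = 2·16·8.292·sin(180°/16) = 51.76 mm); the cylinder at (4.5, 11.5) is not intersected at this z (z outside [14.5, 39.5]); the cylinder at (0, 4.5) is not intersected at this z (z outside [9, 20.5]); the r=8 cylinder at (13, 4) contributes a regular 16-gon of circumradius 8 (perimeter = 2·16·8.000·sin(180°/16) = 49.94 mm); Combining (union): the regions partially overlap (shared area 14.44 mm²), so the edge portions inside another operand are dropped and the merged outline is re-measured after clipping — boundary = 83.56 mm; (whole slice rotated 65° about Z — lengths, areas and connectivity unchanged). Overall, the cross-section is a single solid region. Total boundary length (outer) = 83.56 mm.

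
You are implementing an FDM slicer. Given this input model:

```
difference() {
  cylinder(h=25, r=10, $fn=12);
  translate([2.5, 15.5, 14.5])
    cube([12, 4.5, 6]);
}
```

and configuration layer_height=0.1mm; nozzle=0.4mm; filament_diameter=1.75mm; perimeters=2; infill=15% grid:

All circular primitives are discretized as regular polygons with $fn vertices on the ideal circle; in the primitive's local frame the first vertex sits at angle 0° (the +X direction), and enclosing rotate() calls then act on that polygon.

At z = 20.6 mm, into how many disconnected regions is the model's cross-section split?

1

At z = 20.6 mm: the r=10 cylinder contributes a regular 12-gon of circumradius 10; the cube at (2.5, 15.5) is absent (z outside [14.5, 20.5]); Taking the first minus the rest: none of the subtracted shapes is present at this height, so the r=10 cylinder is unchanged — 1 connected region. The result has 1 disconnected region.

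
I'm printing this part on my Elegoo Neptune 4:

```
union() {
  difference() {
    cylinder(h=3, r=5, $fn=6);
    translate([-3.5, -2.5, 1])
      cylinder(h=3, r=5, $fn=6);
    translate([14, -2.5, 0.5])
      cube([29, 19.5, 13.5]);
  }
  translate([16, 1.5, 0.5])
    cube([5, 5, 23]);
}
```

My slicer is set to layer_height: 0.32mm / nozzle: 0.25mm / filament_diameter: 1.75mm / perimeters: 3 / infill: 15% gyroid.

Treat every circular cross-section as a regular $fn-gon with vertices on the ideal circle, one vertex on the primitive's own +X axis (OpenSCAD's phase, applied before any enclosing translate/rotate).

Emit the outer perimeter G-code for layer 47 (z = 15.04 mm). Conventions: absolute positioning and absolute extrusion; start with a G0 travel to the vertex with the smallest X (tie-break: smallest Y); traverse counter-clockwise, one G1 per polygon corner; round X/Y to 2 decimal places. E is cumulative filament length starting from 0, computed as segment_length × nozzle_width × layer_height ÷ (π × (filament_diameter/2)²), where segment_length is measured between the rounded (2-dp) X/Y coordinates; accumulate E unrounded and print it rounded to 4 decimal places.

At z = 15.04 mm: the cylinder is not intersected at this z (z outside [0, 3]); the cylinder at (-3.5, -2.5) is not intersected at this z (z outside [1, 4]); the cube at (14, -2.5) is not intersected at this z (z outside [0.5, 14]); Subtracting the remaining from the first: the first operand is absent here, so nothing remains; the 5×5 cube at (16, 1.5) contributes its full rectangle; Combining (union): only the 5×5 cube at (16, 1.5) is present, so the union is just that shape — 1 connected region. The outline is a single polygon with 4 vertices. Extrusion per mm of travel: 0.25 × 0.32 / (π × 0.875²) = 0.033260. Accumulating E over each segment gives final E = 0.6652.

G0 X16.00 Y1.50 Z15.04
G1 X21.00 Y1.50 E0.1663
G1 X21.00 Y6.50 E0.3326
G1 X16.00 Y6.50 E0.4989
G1 X16.00 Y1.50 E0.6652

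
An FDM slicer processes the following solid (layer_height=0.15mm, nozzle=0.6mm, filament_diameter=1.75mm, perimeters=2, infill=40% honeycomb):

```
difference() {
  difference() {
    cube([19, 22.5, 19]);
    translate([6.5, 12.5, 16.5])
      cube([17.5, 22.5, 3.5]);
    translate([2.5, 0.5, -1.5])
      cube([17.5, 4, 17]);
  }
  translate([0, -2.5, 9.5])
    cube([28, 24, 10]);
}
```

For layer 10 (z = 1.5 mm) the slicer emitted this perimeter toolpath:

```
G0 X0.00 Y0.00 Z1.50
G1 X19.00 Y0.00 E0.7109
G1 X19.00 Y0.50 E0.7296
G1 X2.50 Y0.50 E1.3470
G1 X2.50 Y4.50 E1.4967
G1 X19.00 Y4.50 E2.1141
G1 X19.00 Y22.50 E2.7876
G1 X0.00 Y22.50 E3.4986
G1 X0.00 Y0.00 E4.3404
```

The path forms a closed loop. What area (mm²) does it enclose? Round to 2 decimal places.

Apply the shoelace formula to the sequence of (X, Y) vertices; enclosed area = 361.50 mm².

361.50 mm²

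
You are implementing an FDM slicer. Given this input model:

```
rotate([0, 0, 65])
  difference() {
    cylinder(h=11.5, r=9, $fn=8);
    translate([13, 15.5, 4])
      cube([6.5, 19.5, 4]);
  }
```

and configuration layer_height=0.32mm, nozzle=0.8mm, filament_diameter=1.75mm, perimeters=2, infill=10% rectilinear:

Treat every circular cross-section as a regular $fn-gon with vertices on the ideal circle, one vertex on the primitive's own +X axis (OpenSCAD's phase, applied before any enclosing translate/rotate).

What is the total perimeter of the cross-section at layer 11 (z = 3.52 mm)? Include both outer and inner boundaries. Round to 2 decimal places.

At z = 3.52 mm: the r=9 cylinder contributes a regular 8-gon of circumradius 9 (perimeter = 2·8·9.000·sin(180°/8) = 55.11 mm); the cube at (13, 15.5) is absent (z outside [4, 8]); Subtracting the remaining from the first: none of the subtracted shapes is present at this height, so the r=9 cylinder is unchanged — boundary = 55.11 mm; (rotated 65° about Z; rotation is an isometry so areas/perimeters/island counts are preserved). Overall, the cross-section is a single solid region. Total boundary length (outer) = 55.11 mm.

55.11 mm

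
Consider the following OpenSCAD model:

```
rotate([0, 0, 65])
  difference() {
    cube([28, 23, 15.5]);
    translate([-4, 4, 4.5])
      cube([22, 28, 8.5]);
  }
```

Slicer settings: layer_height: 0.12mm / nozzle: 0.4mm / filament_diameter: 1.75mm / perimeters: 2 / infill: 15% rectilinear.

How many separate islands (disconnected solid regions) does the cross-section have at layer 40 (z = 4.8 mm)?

1

At z = 4.8 mm: the cube (footprint 28×23) is included at this height; the cube at (-4, 4) (footprint 22×28) is included at this height; After the difference (first − rest): starting from the 28×23 cube, the 22×28 cube at (-4, 4) partially overlaps it — only the 342.00 mm² overlap (of its 616.00 mm²) is removed, clipping the outline — 1 connected region; (whole slice rotated 65° about Z — lengths, areas and connectivity unchanged). Overall, the cross-section is a single solid region. Island count = 1.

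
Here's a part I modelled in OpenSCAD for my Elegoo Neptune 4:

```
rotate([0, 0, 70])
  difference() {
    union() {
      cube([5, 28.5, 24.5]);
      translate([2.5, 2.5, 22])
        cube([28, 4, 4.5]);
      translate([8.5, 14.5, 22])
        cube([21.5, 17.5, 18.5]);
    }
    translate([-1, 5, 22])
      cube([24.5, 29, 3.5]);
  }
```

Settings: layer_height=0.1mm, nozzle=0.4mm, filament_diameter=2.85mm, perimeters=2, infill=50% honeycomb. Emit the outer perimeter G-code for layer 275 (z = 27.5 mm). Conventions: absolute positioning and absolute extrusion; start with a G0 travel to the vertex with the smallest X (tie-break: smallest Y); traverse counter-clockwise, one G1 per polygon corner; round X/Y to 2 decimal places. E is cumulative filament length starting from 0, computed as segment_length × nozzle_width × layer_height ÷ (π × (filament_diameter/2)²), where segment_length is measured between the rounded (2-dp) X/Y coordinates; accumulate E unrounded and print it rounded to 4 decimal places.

At z = 27.5 mm: the cube is absent (z outside [0, 24.5]); the cube at (2.5, 2.5) does not reach this height (z outside [22, 26.5]); the cube at (8.5, 14.5) is present — its section is the full 21.5×17.5 rectangle; Combining (union): only the 21.5×17.5 cube at (8.5, 14.5) is present, so the union is just that shape — 1 connected region; the cube at (-1, 5) does not reach this height (z outside [22, 25.5]); After the difference (first − rest): none of the subtracted shapes is present at this height, so that combined region is unchanged — 1 connected region; (rotated 70° about Z; rotation is an isometry so areas/perimeters/island counts are preserved). The outline is a single polygon with 4 vertices. Extrusion per mm of travel: 0.4 × 0.1 / (π × 1.425²) = 0.006270. Accumulating E over each segment gives final E = 0.4891.

G0 X-27.16 Y18.93 Z27.50
G1 X-10.72 Y12.95 E0.1097
G1 X-3.36 Y33.15 E0.2445
G1 X-19.81 Y39.14 E0.3543
G1 X-27.16 Y18.93 E0.4891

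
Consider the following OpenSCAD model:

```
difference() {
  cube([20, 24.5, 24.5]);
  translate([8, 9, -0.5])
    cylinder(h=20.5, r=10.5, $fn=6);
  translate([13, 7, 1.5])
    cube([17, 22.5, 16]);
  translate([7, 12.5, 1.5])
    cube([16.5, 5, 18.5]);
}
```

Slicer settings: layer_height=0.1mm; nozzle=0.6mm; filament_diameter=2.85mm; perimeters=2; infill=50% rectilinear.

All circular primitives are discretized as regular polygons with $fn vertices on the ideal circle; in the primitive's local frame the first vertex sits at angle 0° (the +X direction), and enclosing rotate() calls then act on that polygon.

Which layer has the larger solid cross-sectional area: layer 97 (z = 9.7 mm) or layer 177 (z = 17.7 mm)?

layer 177 (z = 17.7 mm)

Layer 97 (z = 9.7): the cube is present — its section is the full 20×24.5 rectangle (area 490.00 mm²); the r=10.5 cylinder at (8, 9) contributes a regular 6-gon of circumradius 10.5 (area = (6/2)·10.500²·sin(360°/6) = 286.44 mm²); the cube at (13, 7) is present — its section is the full 17×22.5 rectangle (area 382.50 mm²); the cube at (7, 12.5) (footprint 16.5×5) is included at this height (area 82.50 mm²); After the difference (first − rest): starting from the 20×24.5 cube (490.00 mm²), the r=10.5 cylinder at (8, 9) partially overlaps it — only the 274.63 mm² overlap (of its 286.44 mm²) is removed, clipping the outline; the 17×22.5 cube at (13, 7) partially overlaps it — only the 86.51 mm² overlap (of its 382.50 mm²) is removed, clipping the outline; the 16.5×5 cube at (7, 12.5) misses the remaining region (no effect) — area = 128.86 mm². So its area = 128.86 mm². Layer 177 (z = 17.7): the cube is present — its section is the full 20×24.5 rectangle (area 490.00 mm²); the r=10.5 cylinder at (8, 9) contributes a regular 6-gon of circumradius 10.5 (area = (6/2)·10.500²·sin(360°/6) = 286.44 mm²); the cube at (13, 7) is absent (z outside [1.5, 17.5]); the 16.5×5 cube at (7, 12.5) contributes its full rectangle (area 82.50 mm²); After the difference (first − rest): starting from the 20×24.5 cube (490.00 mm²), the r=10.5 cylinder at (8, 9) partially overlaps it — only the 274.63 mm² overlap (of its 286.44 mm²) is removed, clipping the outline; the 16.5×5 cube at (7, 12.5) partially overlaps it — only the 24.82 mm² overlap (of its 82.50 mm²) is removed, clipping the outline — area = 190.55 mm². So its area = 190.55 mm². Layer 177 is larger (190.55 vs 128.86 mm²).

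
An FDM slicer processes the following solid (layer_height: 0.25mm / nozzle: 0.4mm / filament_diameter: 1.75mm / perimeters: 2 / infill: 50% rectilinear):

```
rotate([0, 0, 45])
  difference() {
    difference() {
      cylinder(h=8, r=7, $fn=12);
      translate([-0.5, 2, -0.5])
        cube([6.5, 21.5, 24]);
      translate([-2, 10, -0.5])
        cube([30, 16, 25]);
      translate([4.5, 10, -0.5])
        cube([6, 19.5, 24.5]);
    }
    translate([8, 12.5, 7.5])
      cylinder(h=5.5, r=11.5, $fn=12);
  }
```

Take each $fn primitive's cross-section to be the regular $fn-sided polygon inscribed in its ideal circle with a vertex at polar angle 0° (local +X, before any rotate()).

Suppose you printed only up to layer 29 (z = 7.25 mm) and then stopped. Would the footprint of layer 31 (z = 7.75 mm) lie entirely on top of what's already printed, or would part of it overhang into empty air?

entirely on top

Compare the two slices. At z = 7.25: the cylinder: section is a regular 12-gon, circumradius r=7 (area = (12/2)·7.000²·sin(360°/12) = 147.00 mm²); the cube at (-0.5, 2) (footprint 6.5×21.5) is included at this height (area 139.75 mm²); the cube at (-2, 10) is present — its section is the full 30×16 rectangle (area 480.00 mm²); the cube at (4.5, 10) is present — its section is the full 6×19.5 rectangle (area 117.00 mm²); Subtracting the remaining from the first: starting from the r=7 cylinder (147.00 mm²), the 6.5×21.5 cube at (-0.5, 2) partially overlaps it — only the 25.36 mm² overlap (of its 139.75 mm²) is removed, clipping the outline; the 30×16 cube at (-2, 10) misses the remaining region (no effect); the 6×19.5 cube at (4.5, 10) misses the remaining region (no effect) — area = 121.64 mm²; the cylinder at (8, 12.5) is not intersected at this z (z outside [7.5, 13]); Subtracting the remaining from the first: none of the subtracted shapes is present at this height, so the result so far is unchanged — area = 121.64 mm²; (rotated 45° about Z; rotation is an isometry so areas/perimeters/island counts are preserved). At z = 7.75: the r=7 cylinder gives a regular 12-gon of circumradius 7 (constant along its height) (area = (12/2)·7.000²·sin(360°/12) = 147.00 mm²); the cube at (-0.5, 2) (footprint 6.5×21.5) is included at this height (area 139.75 mm²); the cube at (-2, 10) (footprint 30×16) is included at this height (area 480.00 mm²); the cube at (4.5, 10) (footprint 6×19.5) is included at this height (area 117.00 mm²); Subtracting the remaining from the first: starting from the r=7 cylinder (147.00 mm²), the 6.5×21.5 cube at (-0.5, 2) partially overlaps it — only the 25.36 mm² overlap (of its 139.75 mm²) is removed, clipping the outline; the 30×16 cube at (-2, 10) misses the remaining region (no effect); the 6×19.5 cube at (4.5, 10) misses the remaining region (no effect) — area = 121.64 mm²; the r=11.5 cylinder at (8, 12.5) gives a regular 12-gon of circumradius 11.5 (constant along its height) (area = (12/2)·11.500²·sin(360°/12) = 396.75 mm²); After the difference (first − rest): starting from that combined region (121.64 mm²), the r=11.5 cylinder at (8, 12.5) partially overlaps it — only the 2.07 mm² overlap (of its 396.75 mm²) is removed, clipping the outline — area = 119.57 mm²; (whole slice rotated 45° about Z — lengths, areas and connectivity unchanged). Checking containment: the cross-section at z = 7.75 is a subset of the cross-section at z = 7.25.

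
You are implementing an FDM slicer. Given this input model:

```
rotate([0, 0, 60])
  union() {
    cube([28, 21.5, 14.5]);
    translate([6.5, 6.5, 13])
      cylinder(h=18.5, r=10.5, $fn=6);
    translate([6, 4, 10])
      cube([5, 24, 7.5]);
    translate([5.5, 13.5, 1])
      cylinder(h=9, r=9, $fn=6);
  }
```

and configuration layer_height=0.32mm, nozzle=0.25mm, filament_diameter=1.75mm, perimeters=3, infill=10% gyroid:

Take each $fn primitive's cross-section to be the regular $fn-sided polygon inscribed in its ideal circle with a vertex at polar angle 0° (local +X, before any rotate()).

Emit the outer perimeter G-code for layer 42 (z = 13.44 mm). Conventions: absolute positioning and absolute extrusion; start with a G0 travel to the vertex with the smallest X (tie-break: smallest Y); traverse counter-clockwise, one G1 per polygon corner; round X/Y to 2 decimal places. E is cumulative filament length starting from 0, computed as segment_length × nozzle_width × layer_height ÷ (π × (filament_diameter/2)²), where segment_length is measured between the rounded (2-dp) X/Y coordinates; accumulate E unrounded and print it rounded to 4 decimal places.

At z = 13.44 mm: the cube (footprint 28×21.5) is included at this height; the cylinder at (6.5, 6.5): section is a regular 6-gon, circumradius r=10.5; the cube at (6, 4) (footprint 5×24) is included at this height; the cylinder at (5.5, 13.5) does not reach this height (z outside [1, 10]); Taking the union: the regions partially overlap (shared area 315.17 mm²), so overlapping operands fuse into one piece — 1 connected region; (whole slice rotated 60° about Z — lengths, areas and connectivity unchanged). The outline is a single polygon with 12 vertices. Extrusion per mm of travel: 0.25 × 0.32 / (π × 0.875²) = 0.033260. Accumulating E over each segment gives final E = 3.9020.

G0 X-21.25 Y19.20 Z13.44
G1 X-15.62 Y15.95 E0.2162
G1 X-18.62 Y10.75 E0.4159
G1 X-11.63 Y6.71 E0.6844
G1 X-7.63 Y-0.21 E0.9503
G1 X2.87 Y-0.21 E1.2995
G1 X8.12 Y8.88 E1.6486
G1 X6.62 Y11.47 E1.7482
G1 X14.00 Y24.25 E2.2390
G1 X-4.62 Y35.00 E2.9541
G1 X-13.12 Y20.28 E3.5195
G1 X-18.75 Y23.53 E3.7357
G1 X-21.25 Y19.20 E3.9020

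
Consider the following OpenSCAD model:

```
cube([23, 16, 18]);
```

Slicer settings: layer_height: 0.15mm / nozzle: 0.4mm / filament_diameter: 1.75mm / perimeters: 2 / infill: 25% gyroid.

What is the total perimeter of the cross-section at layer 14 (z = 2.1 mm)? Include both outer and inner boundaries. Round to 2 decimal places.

At z = 2.1 mm: the 23×16 cube contributes its full rectangle (perimeter 78.00 mm). Overall, the cross-section is a single solid region. Total boundary length (outer) = 78.00 mm.

78.00 mm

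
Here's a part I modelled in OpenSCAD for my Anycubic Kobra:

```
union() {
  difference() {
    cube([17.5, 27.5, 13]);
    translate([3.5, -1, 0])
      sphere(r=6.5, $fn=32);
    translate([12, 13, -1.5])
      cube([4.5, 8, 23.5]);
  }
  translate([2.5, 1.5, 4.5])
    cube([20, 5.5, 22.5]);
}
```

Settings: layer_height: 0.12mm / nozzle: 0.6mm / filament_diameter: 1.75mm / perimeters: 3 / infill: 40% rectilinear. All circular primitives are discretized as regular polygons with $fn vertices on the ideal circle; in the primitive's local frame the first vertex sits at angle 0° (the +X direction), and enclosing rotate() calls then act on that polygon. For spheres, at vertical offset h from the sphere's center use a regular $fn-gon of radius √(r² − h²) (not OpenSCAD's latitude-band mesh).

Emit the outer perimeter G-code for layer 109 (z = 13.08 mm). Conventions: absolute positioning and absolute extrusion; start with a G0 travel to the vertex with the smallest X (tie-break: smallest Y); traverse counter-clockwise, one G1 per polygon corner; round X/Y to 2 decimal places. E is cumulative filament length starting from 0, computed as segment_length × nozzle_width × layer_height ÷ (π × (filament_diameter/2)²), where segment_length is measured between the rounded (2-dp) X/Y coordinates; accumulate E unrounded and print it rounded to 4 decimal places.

At z = 13.08 mm: the cube does not reach this height (z outside [0, 13]); the sphere at (3.5, -1) does not reach this height (|z−center|=13.080 > r=6.5); the 4.5×8 cube at (12, 13) contributes its full rectangle; Subtracting the remaining from the first: the first operand is absent here, so nothing remains; the 20×5.5 cube at (2.5, 1.5) contributes its full rectangle; Combining (union): only the 20×5.5 cube at (2.5, 1.5) is present, so the union is just that shape — 1 connected region. The outline is a single polygon with 4 vertices. Extrusion per mm of travel: 0.6 × 0.12 / (π × 0.875²) = 0.029934. Accumulating E over each segment gives final E = 1.5266.

G0 X2.50 Y1.50 Z13.08
G1 X22.50 Y1.50 E0.5987
G1 X22.50 Y7.00 E0.7633
G1 X2.50 Y7.00 E1.3620
G1 X2.50 Y1.50 E1.5266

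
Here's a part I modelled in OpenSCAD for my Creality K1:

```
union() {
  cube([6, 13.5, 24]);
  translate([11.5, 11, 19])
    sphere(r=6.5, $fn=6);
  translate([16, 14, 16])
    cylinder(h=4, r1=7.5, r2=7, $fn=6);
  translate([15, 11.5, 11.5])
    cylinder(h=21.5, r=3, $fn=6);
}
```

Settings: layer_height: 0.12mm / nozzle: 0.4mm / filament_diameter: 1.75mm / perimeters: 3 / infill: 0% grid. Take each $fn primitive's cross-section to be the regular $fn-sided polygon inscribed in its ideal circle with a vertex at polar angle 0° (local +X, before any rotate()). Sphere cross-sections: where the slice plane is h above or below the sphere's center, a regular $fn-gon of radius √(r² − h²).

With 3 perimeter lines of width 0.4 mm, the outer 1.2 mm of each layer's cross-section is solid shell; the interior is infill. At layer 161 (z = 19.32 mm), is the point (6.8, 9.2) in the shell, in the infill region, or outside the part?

shell

At z = 19.32 mm: the cube (footprint 6×13.5) is included at this height; the r=6.5 sphere at (11.5, 11) slices to a regular 6-gon of circumradius 6.492 (√(r²−h²) with h=0.32 from center); the cone at (16, 14) contributes a regular 6-gon of circumradius 7.085 (interpolated between r1=7.5 and r2=7 at t=0.830); the r=3 cylinder at (15, 11.5) gives a regular 6-gon of circumradius 3 (constant along its height); Merging all regions: the regions partially overlap (shared area 79.77 mm²), so overlapping operands fuse into one piece — 1 connected region. Overall, the cross-section is a single solid region. The nearest boundary edge runs (8.25, 5.38)→(6.00, 9.28); distance from the point to it = 0.65 mm. The point is inside the cross-section, 0.65 mm from the nearest boundary — within the 1.2 mm shell band (3 × 0.4).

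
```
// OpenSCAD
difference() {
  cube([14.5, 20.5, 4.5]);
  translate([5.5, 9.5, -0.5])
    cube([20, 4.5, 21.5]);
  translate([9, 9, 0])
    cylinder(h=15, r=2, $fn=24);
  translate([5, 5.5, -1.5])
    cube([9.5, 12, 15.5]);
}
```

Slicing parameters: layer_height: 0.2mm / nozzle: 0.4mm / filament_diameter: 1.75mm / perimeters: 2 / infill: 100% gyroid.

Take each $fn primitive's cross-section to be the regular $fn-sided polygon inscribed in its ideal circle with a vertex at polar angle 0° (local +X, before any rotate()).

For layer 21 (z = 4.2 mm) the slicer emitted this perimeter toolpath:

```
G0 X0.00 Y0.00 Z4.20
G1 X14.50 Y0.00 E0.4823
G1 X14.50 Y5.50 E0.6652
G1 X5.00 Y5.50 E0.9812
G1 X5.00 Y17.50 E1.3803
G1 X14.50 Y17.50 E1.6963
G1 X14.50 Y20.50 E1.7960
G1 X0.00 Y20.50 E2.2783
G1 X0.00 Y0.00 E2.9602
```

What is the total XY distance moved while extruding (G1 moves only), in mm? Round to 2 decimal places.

Sum the Euclidean lengths of each G1 segment: total = 89.00 mm.

89.00 mm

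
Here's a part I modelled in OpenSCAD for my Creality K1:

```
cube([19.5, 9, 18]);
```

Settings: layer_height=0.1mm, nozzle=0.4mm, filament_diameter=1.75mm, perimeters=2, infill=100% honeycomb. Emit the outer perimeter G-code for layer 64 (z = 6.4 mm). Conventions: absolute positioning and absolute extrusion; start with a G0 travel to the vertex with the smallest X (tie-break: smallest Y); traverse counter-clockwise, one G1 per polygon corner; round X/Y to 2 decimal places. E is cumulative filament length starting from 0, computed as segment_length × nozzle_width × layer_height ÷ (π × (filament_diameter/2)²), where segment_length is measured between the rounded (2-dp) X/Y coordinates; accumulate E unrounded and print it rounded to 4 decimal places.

G0 X0.00 Y0.00 Z6.40
G1 X19.50 Y0.00 E0.3243
G1 X19.50 Y9.00 E0.4740
G1 X0.00 Y9.00 E0.7982
G1 X0.00 Y0.00 E0.9479

At z = 6.4 mm: the 19.5×9 cube contributes its full rectangle. The outline is a single polygon with 4 vertices. Extrusion per mm of travel: 0.4 × 0.1 / (π × 0.875²) = 0.016630. Accumulating E over each segment gives final E = 0.9479.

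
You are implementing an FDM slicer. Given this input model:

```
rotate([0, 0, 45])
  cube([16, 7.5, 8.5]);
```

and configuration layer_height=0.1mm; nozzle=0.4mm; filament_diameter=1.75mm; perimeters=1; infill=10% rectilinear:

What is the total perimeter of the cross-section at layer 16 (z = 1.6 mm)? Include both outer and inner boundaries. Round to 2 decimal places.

47.00 mm

At z = 1.6 mm: the cube (footprint 16×7.5) is included at this height (perimeter 47.00 mm); (whole slice rotated 45° about Z — lengths, areas and connectivity unchanged). Overall, the cross-section is a single solid region. Total boundary length (outer) = 47.00 mm.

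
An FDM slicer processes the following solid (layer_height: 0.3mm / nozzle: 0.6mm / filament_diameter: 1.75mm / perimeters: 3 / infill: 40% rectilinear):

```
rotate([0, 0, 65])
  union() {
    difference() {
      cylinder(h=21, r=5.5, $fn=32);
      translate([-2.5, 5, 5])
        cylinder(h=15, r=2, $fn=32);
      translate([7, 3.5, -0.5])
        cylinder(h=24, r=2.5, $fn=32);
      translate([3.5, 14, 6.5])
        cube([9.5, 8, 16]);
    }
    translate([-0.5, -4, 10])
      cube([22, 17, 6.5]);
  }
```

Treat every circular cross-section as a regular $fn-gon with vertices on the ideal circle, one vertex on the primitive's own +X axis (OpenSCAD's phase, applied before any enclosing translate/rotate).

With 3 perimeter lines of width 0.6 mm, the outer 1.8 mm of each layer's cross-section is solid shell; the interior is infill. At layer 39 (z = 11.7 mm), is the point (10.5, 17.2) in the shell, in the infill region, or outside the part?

shell

At z = 11.7 mm: the r=5.5 cylinder gives a regular 32-gon of circumradius 5.5 (constant along its height); the r=2 cylinder at (-2.5, 5) contributes a regular 32-gon of circumradius 2; the r=2.5 cylinder at (7, 3.5) gives a regular 32-gon of circumradius 2.5 (constant along its height); the cube at (3.5, 14) (footprint 9.5×8) is included at this height; Taking the first minus the rest: starting from the r=5.5 cylinder, the r=2 cylinder at (-2.5, 5) partially overlaps it — only the 5.34 mm² overlap (of its 12.49 mm²) is removed, clipping the outline; the r=2.5 cylinder at (7, 3.5) partially overlaps it — only the 0.14 mm² overlap (of its 19.51 mm²) is removed, clipping the outline; the 9.5×8 cube at (3.5, 14) misses the remaining region (no effect) — 1 connected region; the cube at (-0.5, -4) (footprint 22×17) is included at this height; Combining (union): the regions partially overlap (shared area 47.99 mm²), so overlapping operands fuse into one piece — 1 connected region; (whole slice rotated 65° about Z — lengths, areas and connectivity unchanged). Overall, the cross-section is a single solid region. Undo the 65° rotation: the query point maps to (20.026, -2.247) in the un-rotated model frame. The nearest boundary edge runs (21.50, 13.00)→(21.50, -4.00); distance from the point to it = 1.47 mm. The point is inside the cross-section, 1.47 mm from the nearest boundary — within the 1.8 mm shell band (3 × 0.6).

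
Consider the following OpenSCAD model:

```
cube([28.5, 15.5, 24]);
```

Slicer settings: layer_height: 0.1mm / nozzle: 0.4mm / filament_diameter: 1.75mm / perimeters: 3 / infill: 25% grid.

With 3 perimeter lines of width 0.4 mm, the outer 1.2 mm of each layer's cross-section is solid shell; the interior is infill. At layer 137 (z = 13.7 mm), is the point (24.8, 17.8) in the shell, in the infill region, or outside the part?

At z = 13.7 mm: the cube is present — its section is the full 28.5×15.5 rectangle. Overall, the cross-section is a single solid region. The nearest boundary edge runs (28.50, 15.50)→(0.00, 15.50); distance from the point to it = 2.30 mm. The point is not inside any of the regions above, so it lies outside the cross-section (2.30 mm from the nearest boundary).

outside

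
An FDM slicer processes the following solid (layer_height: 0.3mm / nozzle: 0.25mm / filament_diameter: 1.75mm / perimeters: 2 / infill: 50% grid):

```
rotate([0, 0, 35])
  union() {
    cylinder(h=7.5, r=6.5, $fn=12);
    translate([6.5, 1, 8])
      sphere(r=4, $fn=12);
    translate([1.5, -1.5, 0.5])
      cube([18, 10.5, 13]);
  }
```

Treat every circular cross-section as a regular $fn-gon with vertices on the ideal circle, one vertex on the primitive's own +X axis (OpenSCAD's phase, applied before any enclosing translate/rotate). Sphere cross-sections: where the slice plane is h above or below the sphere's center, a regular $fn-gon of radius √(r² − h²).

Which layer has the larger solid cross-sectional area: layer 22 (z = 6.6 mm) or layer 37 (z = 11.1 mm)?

layer 22 (z = 6.6 mm)

Layer 22 (z = 6.6): the r=6.5 cylinder contributes a regular 12-gon of circumradius 6.5 (area = (12/2)·6.500²·sin(360°/12) = 126.75 mm²); the r=4 sphere at (6.5, 1) slices to a regular 12-gon of circumradius 3.747 (√(r²−h²) with h=1.4 from center) (area = (12/2)·3.747²·sin(360°/12) = 42.12 mm²); the cube at (1.5, -1.5) (footprint 18×10.5) is included at this height (area 189.00 mm²); Merging all regions: the regions partially overlap — summed areas 357.87 mm² minus the doubly-counted overlap 68.77 mm² gives 289.10 mm² — area = 289.10 mm²; (whole slice rotated 35° about Z — lengths, areas and connectivity unchanged). So its area = 289.10 mm². Layer 37 (z = 11.1): the cylinder is absent (z outside [0, 7.5]); the r=4 sphere at (6.5, 1) slices to a regular 12-gon of circumradius 2.528 (√(r²−h²) with h=3.1 from center) (area = (12/2)·2.528²·sin(360°/12) = 19.17 mm²); the cube at (1.5, -1.5) (footprint 18×10.5) is included at this height (area 189.00 mm²); Merging all regions: the regions partially overlap — summed areas 208.17 mm² minus the doubly-counted overlap 19.17 mm² gives 189.00 mm² — area = 189.00 mm²; (rotated 35° about Z; rotation is an isometry so areas/perimeters/island counts are preserved). So its area = 189.00 mm². Layer 22 is larger (289.10 vs 189.00 mm²).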